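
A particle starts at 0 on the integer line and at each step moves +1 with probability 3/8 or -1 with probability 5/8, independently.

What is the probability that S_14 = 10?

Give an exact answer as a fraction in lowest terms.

Answer: 1209028275/4398046511104

Derivation:
To reach position 10 after 14 steps: need 12 steps of +1 and 2 steps of -1.
Number of such sequences: C(14,12) = 91
Each has probability (3/8)^12 · (5/8)^2 = 13286025/4398046511104
P = 91 · 13286025/4398046511104 = 1209028275/4398046511104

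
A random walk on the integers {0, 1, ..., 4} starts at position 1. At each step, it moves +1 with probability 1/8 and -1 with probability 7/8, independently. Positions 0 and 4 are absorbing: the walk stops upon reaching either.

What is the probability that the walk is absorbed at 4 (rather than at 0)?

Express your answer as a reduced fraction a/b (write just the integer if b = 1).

Answer: 1/400

Derivation:
Biased walk: p = 1/8, q = 7/8, r = q/p = 7
Gambler's ruin: P(hit 4 before 0 | start at 1) = (1 - r^a)/(1 - r^N)
r^1 = 7; r^4 = 2401
P = (1 - 7) / (1 - 2401) = -6 / -2400 = 1/400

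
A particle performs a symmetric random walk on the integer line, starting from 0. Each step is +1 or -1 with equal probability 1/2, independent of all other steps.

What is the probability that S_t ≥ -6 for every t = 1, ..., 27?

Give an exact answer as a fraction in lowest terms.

Let f(t,s) = #length-t paths at position s with S_1..S_t all ≥ -6.
f(t,s) = f(t-1,s-1) + f(t-1,s+1) for s ≥ -6; f(t,s) = 0 for s < -6.
t=0: f(0,0)=1
t=1: f(1,-1)=1 f(1,1)=1
t=2: f(2,-2)=1 f(2,0)=2 f(2,2)=1
t=3: f(3,-3)=1 f(3,-1)=3 f(3,1)=3 f(3,3)=1
t=4: f(4,-4)=1 f(4,-2)=4 f(4,0)=6 f(4,2)=4 f(4,4)=1
t=5: f(5,-5)=1 f(5,-3)=5 f(5,-1)=10 f(5,1)=10 f(5,3)=5 f(5,5)=1
t=6: f(6,-6)=1 f(6,-4)=6 f(6,-2)=15 f(6,0)=20 f(6,2)=15 f(6,4)=6 f(6,6)=1
t=7: f(7,-5)=7 f(7,-3)=21 f(7,-1)=35 f(7,1)=35 f(7,3)=21 f(7,5)=7 f(7,7)=1
t=8: f(8,-6)=7 f(8,-4)=28 f(8,-2)=56 f(8,0)=70 f(8,2)=56 f(8,4)=28 f(8,6)=8 f(8,8)=1
t=9: f(9,-5)=35 f(9,-3)=84 f(9,-1)=126 f(9,1)=126 f(9,3)=84 f(9,5)=36 f(9,7)=9 f(9,9)=1
t=10: f(10,-6)=35 f(10,-4)=119 f(10,-2)=210 f(10,0)=252 f(10,2)=210 f(10,4)=120 f(10,6)=45 f(10,8)=10 f(10,10)=1
t=11: f(11,-5)=154 f(11,-3)=329 f(11,-1)=462 f(11,1)=462 f(11,3)=330 f(11,5)=165 f(11,7)=55 f(11,9)=11 f(11,11)=1
t=12: f(12,-6)=154 f(12,-4)=483 f(12,-2)=791 f(12,0)=924 f(12,2)=792 f(12,4)=495 f(12,6)=220 f(12,8)=66 f(12,10)=12 f(12,12)=1
t=13: f(13,-5)=637 f(13,-3)=1274 f(13,-1)=1715 f(13,1)=1716 f(13,3)=1287 f(13,5)=715 f(13,7)=286 f(13,9)=78 f(13,11)=13 f(13,13)=1
t=14: f(14,-6)=637 f(14,-4)=1911 f(14,-2)=2989 f(14,0)=3431 f(14,2)=3003 f(14,4)=2002 f(14,6)=1001 f(14,8)=364 f(14,10)=91 f(14,12)=14 f(14,14)=1
t=15: f(15,-5)=2548 f(15,-3)=4900 f(15,-1)=6420 f(15,1)=6434 f(15,3)=5005 f(15,5)=3003 f(15,7)=1365 f(15,9)=455 f(15,11)=105 f(15,13)=15 f(15,15)=1
t=16: f(16,-6)=2548 f(16,-4)=7448 f(16,-2)=11320 f(16,0)=12854 f(16,2)=11439 f(16,4)=8008 f(16,6)=4368 f(16,8)=1820 f(16,10)=560 f(16,12)=120 f(16,14)=16 f(16,16)=1
t=17: f(17,-5)=9996 f(17,-3)=18768 f(17,-1)=24174 f(17,1)=24293 f(17,3)=19447 f(17,5)=12376 f(17,7)=6188 f(17,9)=2380 f(17,11)=680 f(17,13)=136 f(17,15)=17 f(17,17)=1
t=18: f(18,-6)=9996 f(18,-4)=28764 f(18,-2)=42942 f(18,0)=48467 f(18,2)=43740 f(18,4)=31823 f(18,6)=18564 f(18,8)=8568 f(18,10)=3060 f(18,12)=816 f(18,14)=153 f(18,16)=18 f(18,18)=1
t=19: f(19,-5)=38760 f(19,-3)=71706 f(19,-1)=91409 f(19,1)=92207 f(19,3)=75563 f(19,5)=50387 f(19,7)=27132 f(19,9)=11628 f(19,11)=3876 f(19,13)=969 f(19,15)=171 f(19,17)=19 f(19,19)=1
t=20: f(20,-6)=38760 f(20,-4)=110466 f(20,-2)=163115 f(20,0)=183616 f(20,2)=167770 f(20,4)=125950 f(20,6)=77519 f(20,8)=38760 f(20,10)=15504 f(20,12)=4845 f(20,14)=1140 f(20,16)=190 f(20,18)=20 f(20,20)=1
t=21: f(21,-5)=149226 f(21,-3)=273581 f(21,-1)=346731 f(21,1)=351386 f(21,3)=293720 f(21,5)=203469 f(21,7)=116279 f(21,9)=54264 f(21,11)=20349 f(21,13)=5985 f(21,15)=1330 f(21,17)=210 f(21,19)=21 f(21,21)=1
t=22: f(22,-6)=149226 f(22,-4)=422807 f(22,-2)=620312 f(22,0)=698117 f(22,2)=645106 f(22,4)=497189 f(22,6)=319748 f(22,8)=170543 f(22,10)=74613 f(22,12)=26334 f(22,14)=7315 f(22,16)=1540 f(22,18)=231 f(22,20)=22 f(22,22)=1
t=23: f(23,-5)=572033 f(23,-3)=1043119 f(23,-1)=1318429 f(23,1)=1343223 f(23,3)=1142295 f(23,5)=816937 f(23,7)=490291 f(23,9)=245156 f(23,11)=100947 f(23,13)=33649 f(23,15)=8855 f(23,17)=1771 f(23,19)=253 f(23,21)=23 f(23,23)=1
t=24: f(24,-6)=572033 f(24,-4)=1615152 f(24,-2)=2361548 f(24,0)=2661652 f(24,2)=2485518 f(24,4)=1959232 f(24,6)=1307228 f(24,8)=735447 f(24,10)=346103 f(24,12)=134596 f(24,14)=42504 f(24,16)=10626 f(24,18)=2024 f(24,20)=276 f(24,22)=24 f(24,24)=1
t=25: f(25,-5)=2187185 f(25,-3)=3976700 f(25,-1)=5023200 f(25,1)=5147170 f(25,3)=4444750 f(25,5)=3266460 f(25,7)=2042675 f(25,9)=1081550 f(25,11)=480699 f(25,13)=177100 f(25,15)=53130 f(25,17)=12650 f(25,19)=2300 f(25,21)=300 f(25,23)=25 f(25,25)=1
t=26: f(26,-6)=2187185 f(26,-4)=6163885 f(26,-2)=8999900 f(26,0)=10170370 f(26,2)=9591920 f(26,4)=7711210 f(26,6)=5309135 f(26,8)=3124225 f(26,10)=1562249 f(26,12)=657799 f(26,14)=230230 f(26,16)=65780 f(26,18)=14950 f(26,20)=2600 f(26,22)=325 f(26,24)=26 f(26,26)=1
t=27: f(27,-5)=8351070 f(27,-3)=15163785 f(27,-1)=19170270 f(27,1)=19762290 f(27,3)=17303130 f(27,5)=13020345 f(27,7)=8433360 f(27,9)=4686474 f(27,11)=2220048 f(27,13)=888029 f(27,15)=296010 f(27,17)=80730 f(27,19)=17550 f(27,21)=2925 f(27,23)=351 f(27,25)=27 f(27,27)=1
Σ_s f(27,s) = 109396395
P = 109396395/134217728 = 109396395/134217728

Answer: 109396395/134217728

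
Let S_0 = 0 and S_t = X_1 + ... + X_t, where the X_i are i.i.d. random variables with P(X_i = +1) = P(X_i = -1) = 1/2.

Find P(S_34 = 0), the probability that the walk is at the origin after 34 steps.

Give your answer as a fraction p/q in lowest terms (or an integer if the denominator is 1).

Answer: 583401555/4294967296

Derivation:
To return to 0 after 34 steps: need exactly 17 steps of +1 and 17 of -1.
Favorable paths: C(34,17) = 2333606220
Total paths: 2^34 = 17179869184
P = 2333606220/17179869184 = 583401555/4294967296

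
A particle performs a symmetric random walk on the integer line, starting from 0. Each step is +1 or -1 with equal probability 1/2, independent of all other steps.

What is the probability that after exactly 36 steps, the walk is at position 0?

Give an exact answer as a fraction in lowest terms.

To return to 0 after 36 steps: need exactly 18 steps of +1 and 18 of -1.
Favorable paths: C(36,18) = 9075135300
Total paths: 2^36 = 68719476736
P = 9075135300/68719476736 = 2268783825/17179869184

Answer: 2268783825/17179869184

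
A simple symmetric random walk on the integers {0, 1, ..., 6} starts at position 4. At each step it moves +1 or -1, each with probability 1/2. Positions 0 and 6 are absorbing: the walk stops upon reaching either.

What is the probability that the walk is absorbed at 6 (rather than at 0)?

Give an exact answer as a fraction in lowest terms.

Answer: 2/3

Derivation:
Symmetric walk (p = 1/2): the harmonic-function argument gives P(hit 6 before 0 | start at 4) = a/N.
P = 4/6 = 2/3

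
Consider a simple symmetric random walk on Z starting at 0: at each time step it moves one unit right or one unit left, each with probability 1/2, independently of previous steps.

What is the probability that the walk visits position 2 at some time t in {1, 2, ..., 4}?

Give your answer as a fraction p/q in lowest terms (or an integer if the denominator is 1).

Answer: 3/8

Derivation:
Count via complement. Let g(t,s) = #length-t paths at position s with S_1..S_t all ≠ 2.
g(t,s) = g(t-1,s-1) + g(t-1,s+1) for s ≠ 2; g(t,2) = 0.
t=0: g(0,0)=1
t=1: g(1,-1)=1 g(1,1)=1
t=2: g(2,-2)=1 g(2,0)=2
t=3: g(3,-3)=1 g(3,-1)=3 g(3,1)=2
t=4: g(4,-4)=1 g(4,-2)=4 g(4,0)=5
Paths never hitting 2: Σ_s g(4,s) = 10
Paths hitting 2: 2^4 - 10 = 6
P = 6/16 = 3/8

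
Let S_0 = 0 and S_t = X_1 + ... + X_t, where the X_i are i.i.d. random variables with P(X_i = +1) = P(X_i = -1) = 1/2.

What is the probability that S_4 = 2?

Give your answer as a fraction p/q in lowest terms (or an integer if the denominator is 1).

To reach position 2 after 4 steps: need 3 steps of +1 and 1 of -1.
Favorable paths: C(4,3) = 4
Total paths: 2^4 = 16
P = 4/16 = 1/4

Answer: 1/4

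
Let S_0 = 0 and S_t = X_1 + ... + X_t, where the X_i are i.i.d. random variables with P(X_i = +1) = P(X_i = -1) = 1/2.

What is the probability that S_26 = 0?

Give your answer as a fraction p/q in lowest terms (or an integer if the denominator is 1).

To return to 0 after 26 steps: need exactly 13 steps of +1 and 13 of -1.
Favorable paths: C(26,13) = 10400600
Total paths: 2^26 = 67108864
P = 10400600/67108864 = 1300075/8388608

Answer: 1300075/8388608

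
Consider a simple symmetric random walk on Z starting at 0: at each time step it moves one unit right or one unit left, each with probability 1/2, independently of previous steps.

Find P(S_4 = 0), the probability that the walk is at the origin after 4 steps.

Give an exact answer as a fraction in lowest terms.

To return to 0 after 4 steps: need exactly 2 steps of +1 and 2 of -1.
Favorable paths: C(4,2) = 6
Total paths: 2^4 = 16
P = 6/16 = 3/8

Answer: 3/8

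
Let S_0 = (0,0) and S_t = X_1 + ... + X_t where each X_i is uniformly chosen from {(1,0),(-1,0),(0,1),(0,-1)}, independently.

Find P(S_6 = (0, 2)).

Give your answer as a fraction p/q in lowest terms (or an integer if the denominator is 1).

Answer: 225/4096

Derivation:
Let h be the number of horizontal steps (so 6-h are vertical). To end at (0,2) need (h+0)/2 right-steps and ((6-h)+2)/2 up-steps.
Sum over h with 0 ≤ h ≤ 4, h ≡ 0 (mod 2), 6-h ≡ 0 (mod 2):
h=0: C(6,0)·C(0,0)·C(6,4) = 1·1·15 = 15
h=2: C(6,2)·C(2,1)·C(4,3) = 15·2·4 = 120
h=4: C(6,4)·C(4,2)·C(2,2) = 15·6·1 = 90
Total favorable: 225
Total paths: 4^6 = 4096
P = 225/4096 = 225/4096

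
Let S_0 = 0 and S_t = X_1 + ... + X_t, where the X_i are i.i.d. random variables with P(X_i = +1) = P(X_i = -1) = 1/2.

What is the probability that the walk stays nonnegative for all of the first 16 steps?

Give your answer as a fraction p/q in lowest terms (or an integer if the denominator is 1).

Let f(t,s) = #length-t paths at position s with S_1..S_t all ≥ 0.
f(t,s) = f(t-1,s-1) + f(t-1,s+1) for s ≥ 0; f(t,s) = 0 for s < 0.
t=0: f(0,0)=1
t=1: f(1,1)=1
t=2: f(2,0)=1 f(2,2)=1
t=3: f(3,1)=2 f(3,3)=1
t=4: f(4,0)=2 f(4,2)=3 f(4,4)=1
t=5: f(5,1)=5 f(5,3)=4 f(5,5)=1
t=6: f(6,0)=5 f(6,2)=9 f(6,4)=5 f(6,6)=1
t=7: f(7,1)=14 f(7,3)=14 f(7,5)=6 f(7,7)=1
t=8: f(8,0)=14 f(8,2)=28 f(8,4)=20 f(8,6)=7 f(8,8)=1
t=9: f(9,1)=42 f(9,3)=48 f(9,5)=27 f(9,7)=8 f(9,9)=1
t=10: f(10,0)=42 f(10,2)=90 f(10,4)=75 f(10,6)=35 f(10,8)=9 f(10,10)=1
t=11: f(11,1)=132 f(11,3)=165 f(11,5)=110 f(11,7)=44 f(11,9)=10 f(11,11)=1
t=12: f(12,0)=132 f(12,2)=297 f(12,4)=275 f(12,6)=154 f(12,8)=54 f(12,10)=11 f(12,12)=1
t=13: f(13,1)=429 f(13,3)=572 f(13,5)=429 f(13,7)=208 f(13,9)=65 f(13,11)=12 f(13,13)=1
t=14: f(14,0)=429 f(14,2)=1001 f(14,4)=1001 f(14,6)=637 f(14,8)=273 f(14,10)=77 f(14,12)=13 f(14,14)=1
t=15: f(15,1)=1430 f(15,3)=2002 f(15,5)=1638 f(15,7)=910 f(15,9)=350 f(15,11)=90 f(15,13)=14 f(15,15)=1
t=16: f(16,0)=1430 f(16,2)=3432 f(16,4)=3640 f(16,6)=2548 f(16,8)=1260 f(16,10)=440 f(16,12)=104 f(16,14)=15 f(16,16)=1
Σ_s f(16,s) = 12870
P = 12870/65536 = 6435/32768

Answer: 6435/32768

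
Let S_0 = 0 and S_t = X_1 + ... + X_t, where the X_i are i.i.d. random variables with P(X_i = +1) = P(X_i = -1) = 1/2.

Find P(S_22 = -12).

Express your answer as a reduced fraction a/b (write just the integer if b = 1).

To reach position -12 after 22 steps: need 5 steps of +1 and 17 of -1.
Favorable paths: C(22,5) = 26334
Total paths: 2^22 = 4194304
P = 26334/4194304 = 13167/2097152

Answer: 13167/2097152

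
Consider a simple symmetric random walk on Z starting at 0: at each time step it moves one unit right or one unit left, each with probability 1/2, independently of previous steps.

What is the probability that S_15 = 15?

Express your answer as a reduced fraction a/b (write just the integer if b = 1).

Answer: 1/32768

Derivation:
To reach position 15 after 15 steps: need 15 steps of +1 and 0 of -1.
Favorable paths: C(15,15) = 1
Total paths: 2^15 = 32768
P = 1/32768 = 1/32768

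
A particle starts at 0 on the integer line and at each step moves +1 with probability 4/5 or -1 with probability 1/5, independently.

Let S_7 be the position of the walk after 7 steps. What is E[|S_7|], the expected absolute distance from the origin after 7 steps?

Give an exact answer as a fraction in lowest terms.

S_7 takes values m ≡ 1 (mod 2) with |m| ≤ 7; P(S_7=m) = C(7,(7+m)/2) · (4/5)^((7+m)/2) · (1/5)^((7-m)/2).
Distribution: P(S=-7)=1/78125, P(S=-5)=28/78125, P(S=-3)=336/78125, P(S=-1)=448/15625, P(S=1)=1792/15625, P(S=3)=21504/78125, P(S=5)=28672/78125, P(S=7)=16384/78125
E[|S_7|] = Σ_m |m|·P(S_7=m) = 66983/15625

Answer: 66983/15625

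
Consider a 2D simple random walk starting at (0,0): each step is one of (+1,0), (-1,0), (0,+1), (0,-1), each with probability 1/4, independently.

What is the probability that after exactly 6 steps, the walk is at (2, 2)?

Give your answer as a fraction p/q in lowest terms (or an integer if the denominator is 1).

Let h be the number of horizontal steps (so 6-h are vertical). To end at (2,2) need (h+2)/2 right-steps and ((6-h)+2)/2 up-steps.
Sum over h with 2 ≤ h ≤ 4, h ≡ 0 (mod 2), 6-h ≡ 0 (mod 2):
h=2: C(6,2)·C(2,2)·C(4,3) = 15·1·4 = 60
h=4: C(6,4)·C(4,3)·C(2,2) = 15·4·1 = 60
Total favorable: 120
Total paths: 4^6 = 4096
P = 120/4096 = 15/512

Answer: 15/512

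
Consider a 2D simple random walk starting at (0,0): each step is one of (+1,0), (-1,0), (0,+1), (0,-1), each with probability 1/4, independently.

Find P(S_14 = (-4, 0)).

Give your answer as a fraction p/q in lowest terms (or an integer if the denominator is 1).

Let h be the number of horizontal steps (so 14-h are vertical). To end at (-4,0) need (h-4)/2 right-steps and ((14-h)+0)/2 up-steps.
Sum over h with 4 ≤ h ≤ 14, h ≡ 0 (mod 2), 14-h ≡ 0 (mod 2):
h=4: C(14,4)·C(4,0)·C(10,5) = 1001·1·252 = 252252
h=6: C(14,6)·C(6,1)·C(8,4) = 3003·6·70 = 1261260
h=8: C(14,8)·C(8,2)·C(6,3) = 3003·28·20 = 1681680
h=10: C(14,10)·C(10,3)·C(4,2) = 1001·120·6 = 720720
h=12: C(14,12)·C(12,4)·C(2,1) = 91·495·2 = 90090
h=14: C(14,14)·C(14,5)·C(0,0) = 1·2002·1 = 2002
Total favorable: 4008004
Total paths: 4^14 = 268435456
P = 4008004/268435456 = 1002001/67108864

Answer: 1002001/67108864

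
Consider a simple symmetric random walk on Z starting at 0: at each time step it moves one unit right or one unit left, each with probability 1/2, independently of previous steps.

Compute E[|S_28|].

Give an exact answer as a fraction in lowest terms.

Answer: 35102025/8388608

Derivation:
S_28 takes values m ≡ 0 (mod 2) with |m| ≤ 28; P(S_28=m) = C(28,(28+m)/2)/2^28.
Total paths: 2^28 = 268435456
Distribution: P(S=-28)=1/268435456, P(S=-26)=28/268435456, P(S=-24)=378/268435456, P(S=-22)=3276/268435456, P(S=-20)=20475/268435456, P(S=-18)=98280/268435456, P(S=-16)=376740/268435456, P(S=-14)=1184040/268435456, P(S=-12)=3108105/268435456, P(S=-10)=6906900/268435456, P(S=-8)=13123110/268435456, P(S=-6)=21474180/268435456, P(S=-4)=30421755/268435456, P(S=-2)=37442160/268435456, P(S=0)=40116600/268435456, P(S=2)=37442160/268435456, P(S=4)=30421755/268435456, P(S=6)=21474180/268435456, P(S=8)=13123110/268435456, P(S=10)=6906900/268435456, P(S=12)=3108105/268435456, P(S=14)=1184040/268435456, P(S=16)=376740/268435456, P(S=18)=98280/268435456, P(S=20)=20475/268435456, P(S=22)=3276/268435456, P(S=24)=378/268435456, P(S=26)=28/268435456, P(S=28)=1/268435456
E[|S_28|] = Σ_m |m|·P(S_28=m) = 1123264800/268435456 = 35102025/8388608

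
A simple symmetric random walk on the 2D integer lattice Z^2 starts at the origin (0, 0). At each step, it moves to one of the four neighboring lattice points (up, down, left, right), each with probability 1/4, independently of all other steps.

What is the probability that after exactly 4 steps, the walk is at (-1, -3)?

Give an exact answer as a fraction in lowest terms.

Answer: 1/64

Derivation:
Let h be the number of horizontal steps (so 4-h are vertical). To end at (-1,-3) need (h-1)/2 right-steps and ((4-h)-3)/2 up-steps.
Sum over h with 1 ≤ h ≤ 1, h ≡ 1 (mod 2), 4-h ≡ 1 (mod 2):
h=1: C(4,1)·C(1,0)·C(3,0) = 4·1·1 = 4
Total favorable: 4
Total paths: 4^4 = 256
P = 4/256 = 1/64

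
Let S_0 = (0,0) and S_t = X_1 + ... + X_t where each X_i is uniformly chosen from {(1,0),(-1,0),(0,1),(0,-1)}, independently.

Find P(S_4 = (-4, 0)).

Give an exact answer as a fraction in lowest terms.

Let h be the number of horizontal steps (so 4-h are vertical). To end at (-4,0) need (h-4)/2 right-steps and ((4-h)+0)/2 up-steps.
Sum over h with 4 ≤ h ≤ 4, h ≡ 0 (mod 2), 4-h ≡ 0 (mod 2):
h=4: C(4,4)·C(4,0)·C(0,0) = 1·1·1 = 1
Total favorable: 1
Total paths: 4^4 = 256
P = 1/256 = 1/256

Answer: 1/256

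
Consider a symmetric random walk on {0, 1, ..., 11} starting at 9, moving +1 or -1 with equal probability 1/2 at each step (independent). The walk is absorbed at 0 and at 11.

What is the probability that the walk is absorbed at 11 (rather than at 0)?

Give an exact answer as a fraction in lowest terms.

Answer: 9/11

Derivation:
Symmetric walk (p = 1/2): the harmonic-function argument gives P(hit 11 before 0 | start at 9) = a/N.
P = 9/11 = 9/11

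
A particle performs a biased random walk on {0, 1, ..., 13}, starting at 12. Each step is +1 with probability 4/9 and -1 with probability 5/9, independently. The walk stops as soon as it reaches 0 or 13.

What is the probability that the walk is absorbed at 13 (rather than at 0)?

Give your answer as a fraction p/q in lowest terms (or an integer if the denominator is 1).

Answer: 909453636/1153594261

Derivation:
Biased walk: p = 4/9, q = 5/9, r = q/p = 5/4
Gambler's ruin: P(hit 13 before 0 | start at 12) = (1 - r^a)/(1 - r^N)
r^12 = 244140625/16777216; r^13 = 1220703125/67108864
P = (1 - 244140625/16777216) / (1 - 1220703125/67108864) = -227363409/16777216 / -1153594261/67108864 = 909453636/1153594261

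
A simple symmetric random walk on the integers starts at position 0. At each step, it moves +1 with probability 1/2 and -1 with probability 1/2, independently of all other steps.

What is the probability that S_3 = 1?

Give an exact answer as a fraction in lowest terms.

To reach position 1 after 3 steps: need 2 steps of +1 and 1 of -1.
Favorable paths: C(3,2) = 3
Total paths: 2^3 = 8
P = 3/8 = 3/8

Answer: 3/8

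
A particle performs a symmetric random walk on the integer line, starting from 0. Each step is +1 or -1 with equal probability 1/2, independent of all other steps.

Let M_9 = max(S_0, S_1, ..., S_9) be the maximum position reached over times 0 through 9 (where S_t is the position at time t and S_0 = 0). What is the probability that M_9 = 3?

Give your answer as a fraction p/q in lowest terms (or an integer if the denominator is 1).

Answer: 21/128

Derivation:
Let M_9 = max(S_0,...,S_9). Use the reflection principle: for j ≥ 1, #{paths with M_9 ≥ j} = #{S_9 ≥ j} + #{S_9 ≥ j+1}.
By reflection, #{M_9 ≥ 3} = #{S_9 ≥ 3} + #{S_9 ≥ 4} = 130 + 46 = 176.
#{M_9 ≥ 4} = #{S_9 ≥ 4} + #{S_9 ≥ 5} = 46 + 46 = 92.
#{M_9 = 3} = 176 - 92 = 84.
P(M_9 = 3) = 84/512 = 21/128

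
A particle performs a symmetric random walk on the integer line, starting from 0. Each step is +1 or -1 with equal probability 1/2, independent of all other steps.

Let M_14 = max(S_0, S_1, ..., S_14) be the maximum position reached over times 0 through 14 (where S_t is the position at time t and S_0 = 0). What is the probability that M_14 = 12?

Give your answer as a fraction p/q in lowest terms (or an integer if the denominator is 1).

Answer: 7/8192

Derivation:
Let M_14 = max(S_0,...,S_14). Use the reflection principle: for j ≥ 1, #{paths with M_14 ≥ j} = #{S_14 ≥ j} + #{S_14 ≥ j+1}.
By reflection, #{M_14 ≥ 12} = #{S_14 ≥ 12} + #{S_14 ≥ 13} = 15 + 1 = 16.
#{M_14 ≥ 13} = #{S_14 ≥ 13} + #{S_14 ≥ 14} = 1 + 1 = 2.
#{M_14 = 12} = 16 - 2 = 14.
P(M_14 = 12) = 14/16384 = 7/8192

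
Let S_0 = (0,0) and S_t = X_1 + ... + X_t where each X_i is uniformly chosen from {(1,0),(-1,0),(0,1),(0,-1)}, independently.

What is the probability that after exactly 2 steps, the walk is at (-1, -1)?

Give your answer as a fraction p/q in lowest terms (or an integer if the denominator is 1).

Answer: 1/8

Derivation:
Let h be the number of horizontal steps (so 2-h are vertical). To end at (-1,-1) need (h-1)/2 right-steps and ((2-h)-1)/2 up-steps.
Sum over h with 1 ≤ h ≤ 1, h ≡ 1 (mod 2), 2-h ≡ 1 (mod 2):
h=1: C(2,1)·C(1,0)·C(1,0) = 2·1·1 = 2
Total favorable: 2
Total paths: 4^2 = 16
P = 2/16 = 1/8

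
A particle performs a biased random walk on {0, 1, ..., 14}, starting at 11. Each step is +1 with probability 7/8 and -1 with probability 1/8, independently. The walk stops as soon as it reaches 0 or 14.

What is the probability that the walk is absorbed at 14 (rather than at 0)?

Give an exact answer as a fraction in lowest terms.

Biased walk: p = 7/8, q = 1/8, r = q/p = 1/7
Gambler's ruin: P(hit 14 before 0 | start at 11) = (1 - r^a)/(1 - r^N)
r^11 = 1/1977326743; r^14 = 1/678223072849
P = (1 - 1/1977326743) / (1 - 1/678223072849) = 1977326742/1977326743 / 678223072848/678223072849 = 113037178751/113037178808

Answer: 113037178751/113037178808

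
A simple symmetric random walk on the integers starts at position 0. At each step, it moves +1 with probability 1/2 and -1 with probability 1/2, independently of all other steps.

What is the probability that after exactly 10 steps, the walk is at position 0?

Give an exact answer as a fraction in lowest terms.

To return to 0 after 10 steps: need exactly 5 steps of +1 and 5 of -1.
Favorable paths: C(10,5) = 252
Total paths: 2^10 = 1024
P = 252/1024 = 63/256

Answer: 63/256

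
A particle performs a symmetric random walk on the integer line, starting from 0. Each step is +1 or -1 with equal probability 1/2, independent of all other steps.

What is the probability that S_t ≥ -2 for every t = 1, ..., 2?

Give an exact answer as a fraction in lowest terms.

Let f(t,s) = #length-t paths at position s with S_1..S_t all ≥ -2.
f(t,s) = f(t-1,s-1) + f(t-1,s+1) for s ≥ -2; f(t,s) = 0 for s < -2.
t=0: f(0,0)=1
t=1: f(1,-1)=1 f(1,1)=1
t=2: f(2,-2)=1 f(2,0)=2 f(2,2)=1
Σ_s f(2,s) = 4
P = 4/4 = 1

Answer: 1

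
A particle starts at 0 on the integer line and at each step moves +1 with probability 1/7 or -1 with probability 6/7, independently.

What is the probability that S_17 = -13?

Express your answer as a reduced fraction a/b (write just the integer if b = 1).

To reach position -13 after 17 steps: need 2 steps of +1 and 15 steps of -1.
Number of such sequences: C(17,2) = 136
Each has probability (1/7)^2 · (6/7)^15 = 470184984576/232630513987207
P = 136 · 470184984576/232630513987207 = 63945157902336/232630513987207

Answer: 63945157902336/232630513987207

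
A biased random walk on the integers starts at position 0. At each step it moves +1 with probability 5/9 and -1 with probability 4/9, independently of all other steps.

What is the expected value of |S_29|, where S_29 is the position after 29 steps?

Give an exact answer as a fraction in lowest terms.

Answer: 2649997398673133740170091349/523347633027360537213511521

Derivation:
S_29 takes values m ≡ 1 (mod 2) with |m| ≤ 29; P(S_29=m) = C(29,(29+m)/2) · (5/9)^((29+m)/2) · (4/9)^((29-m)/2).
Distribution: P(S=-29)=288230376151711744/4710128697246244834921603689, P(S=-27)=10448351135499550720/4710128697246244834921603689, P(S=-25)=182846144871242137600/4710128697246244834921603689, P(S=-23)=228557681089052672000/523347633027360537213511521, P(S=-21)=1857031158848552960000/523347633027360537213511521, P(S=-19)=11606444742803456000000/523347633027360537213511521, P(S=-17)=58032223714017280000000/523347633027360537213511521, P(S=-15)=238346633111142400000000/523347633027360537213511521, P(S=-13)=819316551319552000000000/523347633027360537213511521, P(S=-11)=7169019824046080000000000/1570042899082081611640534563, P(S=-9)=17922549560115200000000000/1570042899082081611640534563, P(S=-7)=38696413822976000000000000/1570042899082081611640534563, P(S=-5)=24185258639360000000000000/523347633027360537213511521, P(S=-3)=39533595852800000000000000/523347633027360537213511521, P(S=-1)=56476565504000000000000000/523347633027360537213511521, P(S=1)=70595706880000000000000000/523347633027360537213511521, P(S=3)=77214054400000000000000000/523347633027360537213511521, P(S=5)=73807552000000000000000000/523347633027360537213511521, P(S=7)=184518880000000000000000000/1570042899082081611640534563, P(S=9)=133533400000000000000000000/1570042899082081611640534563, P(S=11)=83458375000000000000000000/1570042899082081611640534563, P(S=13)=14903281250000000000000000/523347633027360537213511521, P(S=15)=6774218750000000000000000/523347633027360537213511521, P(S=17)=2577148437500000000000000/523347633027360537213511521, P(S=19)=805358886718750000000000/523347633027360537213511521, P(S=21)=201339721679687500000000/523347633027360537213511521, P(S=23)=38719177246093750000000/523347633027360537213511521, P(S=25)=48398971557617187500000/4710128697246244834921603689, P(S=27)=4321336746215820312500/4710128697246244834921603689, P(S=29)=186264514923095703125/4710128697246244834921603689
E[|S_29|] = Σ_m |m|·P(S_29=m) = 2649997398673133740170091349/523347633027360537213511521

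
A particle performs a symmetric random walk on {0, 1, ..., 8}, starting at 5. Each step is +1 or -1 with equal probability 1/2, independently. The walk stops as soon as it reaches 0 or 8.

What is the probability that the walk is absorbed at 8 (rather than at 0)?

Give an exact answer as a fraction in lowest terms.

Answer: 5/8

Derivation:
Symmetric walk (p = 1/2): the harmonic-function argument gives P(hit 8 before 0 | start at 5) = a/N.
P = 5/8 = 5/8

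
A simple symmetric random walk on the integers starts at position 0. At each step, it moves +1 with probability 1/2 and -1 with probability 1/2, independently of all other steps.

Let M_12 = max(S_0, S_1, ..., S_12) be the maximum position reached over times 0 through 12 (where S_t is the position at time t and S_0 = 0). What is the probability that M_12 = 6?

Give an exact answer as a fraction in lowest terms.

Answer: 55/1024

Derivation:
Let M_12 = max(S_0,...,S_12). Use the reflection principle: for j ≥ 1, #{paths with M_12 ≥ j} = #{S_12 ≥ j} + #{S_12 ≥ j+1}.
By reflection, #{M_12 ≥ 6} = #{S_12 ≥ 6} + #{S_12 ≥ 7} = 299 + 79 = 378.
#{M_12 ≥ 7} = #{S_12 ≥ 7} + #{S_12 ≥ 8} = 79 + 79 = 158.
#{M_12 = 6} = 378 - 158 = 220.
P(M_12 = 6) = 220/4096 = 55/1024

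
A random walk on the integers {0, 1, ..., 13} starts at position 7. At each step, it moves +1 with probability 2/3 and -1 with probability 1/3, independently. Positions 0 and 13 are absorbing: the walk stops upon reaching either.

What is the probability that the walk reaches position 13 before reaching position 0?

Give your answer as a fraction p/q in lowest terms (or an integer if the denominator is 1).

Answer: 8128/8191

Derivation:
Biased walk: p = 2/3, q = 1/3, r = q/p = 1/2
Gambler's ruin: P(hit 13 before 0 | start at 7) = (1 - r^a)/(1 - r^N)
r^7 = 1/128; r^13 = 1/8192
P = (1 - 1/128) / (1 - 1/8192) = 127/128 / 8191/8192 = 8128/8191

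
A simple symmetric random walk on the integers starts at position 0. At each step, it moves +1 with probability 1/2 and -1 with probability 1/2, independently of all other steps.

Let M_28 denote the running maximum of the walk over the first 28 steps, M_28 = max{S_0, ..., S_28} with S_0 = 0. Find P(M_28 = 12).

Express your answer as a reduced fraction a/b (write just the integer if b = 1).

Let M_28 = max(S_0,...,S_28). Use the reflection principle: for j ≥ 1, #{paths with M_28 ≥ j} = #{S_28 ≥ j} + #{S_28 ≥ j+1}.
By reflection, #{M_28 ≥ 12} = #{S_28 ≥ 12} + #{S_28 ≥ 13} = 4791323 + 1683218 = 6474541.
#{M_28 ≥ 13} = #{S_28 ≥ 13} + #{S_28 ≥ 14} = 1683218 + 1683218 = 3366436.
#{M_28 = 12} = 6474541 - 3366436 = 3108105.
P(M_28 = 12) = 3108105/268435456 = 3108105/268435456

Answer: 3108105/268435456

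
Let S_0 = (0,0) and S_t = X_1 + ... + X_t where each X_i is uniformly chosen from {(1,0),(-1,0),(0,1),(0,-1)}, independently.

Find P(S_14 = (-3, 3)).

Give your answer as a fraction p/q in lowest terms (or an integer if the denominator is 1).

Let h be the number of horizontal steps (so 14-h are vertical). To end at (-3,3) need (h-3)/2 right-steps and ((14-h)+3)/2 up-steps.
Sum over h with 3 ≤ h ≤ 11, h ≡ 1 (mod 2), 14-h ≡ 1 (mod 2):
h=3: C(14,3)·C(3,0)·C(11,7) = 364·1·330 = 120120
h=5: C(14,5)·C(5,1)·C(9,6) = 2002·5·84 = 840840
h=7: C(14,7)·C(7,2)·C(7,5) = 3432·21·21 = 1513512
h=9: C(14,9)·C(9,3)·C(5,4) = 2002·84·5 = 840840
h=11: C(14,11)·C(11,4)·C(3,3) = 364·330·1 = 120120
Total favorable: 3435432
Total paths: 4^14 = 268435456
P = 3435432/268435456 = 429429/33554432

Answer: 429429/33554432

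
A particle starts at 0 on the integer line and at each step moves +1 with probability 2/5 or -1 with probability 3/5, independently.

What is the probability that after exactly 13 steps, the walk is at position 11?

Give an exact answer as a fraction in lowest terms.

To reach position 11 after 13 steps: need 12 steps of +1 and 1 step of -1.
Number of such sequences: C(13,12) = 13
Each has probability (2/5)^12 · (3/5)^1 = 12288/1220703125
P = 13 · 12288/1220703125 = 159744/1220703125

Answer: 159744/1220703125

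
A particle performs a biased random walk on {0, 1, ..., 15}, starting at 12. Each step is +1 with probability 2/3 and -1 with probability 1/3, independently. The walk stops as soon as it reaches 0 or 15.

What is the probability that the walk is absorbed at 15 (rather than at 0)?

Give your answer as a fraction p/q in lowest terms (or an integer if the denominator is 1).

Answer: 4680/4681

Derivation:
Biased walk: p = 2/3, q = 1/3, r = q/p = 1/2
Gambler's ruin: P(hit 15 before 0 | start at 12) = (1 - r^a)/(1 - r^N)
r^12 = 1/4096; r^15 = 1/32768
P = (1 - 1/4096) / (1 - 1/32768) = 4095/4096 / 32767/32768 = 4680/4681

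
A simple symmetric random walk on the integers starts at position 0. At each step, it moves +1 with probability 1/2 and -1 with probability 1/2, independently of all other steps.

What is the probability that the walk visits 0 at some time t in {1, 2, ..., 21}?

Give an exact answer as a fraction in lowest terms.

Count via complement. Let g(t,s) = #length-t paths at position s with S_1..S_t all ≠ 0.
g(t,s) = g(t-1,s-1) + g(t-1,s+1) for s ≠ 0; g(t,0) = 0.
t=0: g(0,0)=1
t=1: g(1,-1)=1 g(1,1)=1
t=2: g(2,-2)=1 g(2,2)=1
t=3: g(3,-3)=1 g(3,-1)=1 g(3,1)=1 g(3,3)=1
t=4: g(4,-4)=1 g(4,-2)=2 g(4,2)=2 g(4,4)=1
t=5: g(5,-5)=1 g(5,-3)=3 g(5,-1)=2 g(5,1)=2 g(5,3)=3 g(5,5)=1
t=6: g(6,-6)=1 g(6,-4)=4 g(6,-2)=5 g(6,2)=5 g(6,4)=4 g(6,6)=1
t=7: g(7,-7)=1 g(7,-5)=5 g(7,-3)=9 g(7,-1)=5 g(7,1)=5 g(7,3)=9 g(7,5)=5 g(7,7)=1
t=8: g(8,-8)=1 g(8,-6)=6 g(8,-4)=14 g(8,-2)=14 g(8,2)=14 g(8,4)=14 g(8,6)=6 g(8,8)=1
t=9: g(9,-9)=1 g(9,-7)=7 g(9,-5)=20 g(9,-3)=28 g(9,-1)=14 g(9,1)=14 g(9,3)=28 g(9,5)=20 g(9,7)=7 g(9,9)=1
t=10: g(10,-10)=1 g(10,-8)=8 g(10,-6)=27 g(10,-4)=48 g(10,-2)=42 g(10,2)=42 g(10,4)=48 g(10,6)=27 g(10,8)=8 g(10,10)=1
t=11: g(11,-11)=1 g(11,-9)=9 g(11,-7)=35 g(11,-5)=75 g(11,-3)=90 g(11,-1)=42 g(11,1)=42 g(11,3)=90 g(11,5)=75 g(11,7)=35 g(11,9)=9 g(11,11)=1
t=12: g(12,-12)=1 g(12,-10)=10 g(12,-8)=44 g(12,-6)=110 g(12,-4)=165 g(12,-2)=132 g(12,2)=132 g(12,4)=165 g(12,6)=110 g(12,8)=44 g(12,10)=10 g(12,12)=1
t=13: g(13,-13)=1 g(13,-11)=11 g(13,-9)=54 g(13,-7)=154 g(13,-5)=275 g(13,-3)=297 g(13,-1)=132 g(13,1)=132 g(13,3)=297 g(13,5)=275 g(13,7)=154 g(13,9)=54 g(13,11)=11 g(13,13)=1
t=14: g(14,-14)=1 g(14,-12)=12 g(14,-10)=65 g(14,-8)=208 g(14,-6)=429 g(14,-4)=572 g(14,-2)=429 g(14,2)=429 g(14,4)=572 g(14,6)=429 g(14,8)=208 g(14,10)=65 g(14,12)=12 g(14,14)=1
t=15: g(15,-15)=1 g(15,-13)=13 g(15,-11)=77 g(15,-9)=273 g(15,-7)=637 g(15,-5)=1001 g(15,-3)=1001 g(15,-1)=429 g(15,1)=429 g(15,3)=1001 g(15,5)=1001 g(15,7)=637 g(15,9)=273 g(15,11)=77 g(15,13)=13 g(15,15)=1
t=16: g(16,-16)=1 g(16,-14)=14 g(16,-12)=90 g(16,-10)=350 g(16,-8)=910 g(16,-6)=1638 g(16,-4)=2002 g(16,-2)=1430 g(16,2)=1430 g(16,4)=2002 g(16,6)=1638 g(16,8)=910 g(16,10)=350 g(16,12)=90 g(16,14)=14 g(16,16)=1
t=17: g(17,-17)=1 g(17,-15)=15 g(17,-13)=104 g(17,-11)=440 g(17,-9)=1260 g(17,-7)=2548 g(17,-5)=3640 g(17,-3)=3432 g(17,-1)=1430 g(17,1)=1430 g(17,3)=3432 g(17,5)=3640 g(17,7)=2548 g(17,9)=1260 g(17,11)=440 g(17,13)=104 g(17,15)=15 g(17,17)=1
t=18: g(18,-18)=1 g(18,-16)=16 g(18,-14)=119 g(18,-12)=544 g(18,-10)=1700 g(18,-8)=3808 g(18,-6)=6188 g(18,-4)=7072 g(18,-2)=4862 g(18,2)=4862 g(18,4)=7072 g(18,6)=6188 g(18,8)=3808 g(18,10)=1700 g(18,12)=544 g(18,14)=119 g(18,16)=16 g(18,18)=1
t=19: g(19,-19)=1 g(19,-17)=17 g(19,-15)=135 g(19,-13)=663 g(19,-11)=2244 g(19,-9)=5508 g(19,-7)=9996 g(19,-5)=13260 g(19,-3)=11934 g(19,-1)=4862 g(19,1)=4862 g(19,3)=11934 g(19,5)=13260 g(19,7)=9996 g(19,9)=5508 g(19,11)=2244 g(19,13)=663 g(19,15)=135 g(19,17)=17 g(19,19)=1
t=20: g(20,-20)=1 g(20,-18)=18 g(20,-16)=152 g(20,-14)=798 g(20,-12)=2907 g(20,-10)=7752 g(20,-8)=15504 g(20,-6)=23256 g(20,-4)=25194 g(20,-2)=16796 g(20,2)=16796 g(20,4)=25194 g(20,6)=23256 g(20,8)=15504 g(20,10)=7752 g(20,12)=2907 g(20,14)=798 g(20,16)=152 g(20,18)=18 g(20,20)=1
t=21: g(21,-21)=1 g(21,-19)=19 g(21,-17)=170 g(21,-15)=950 g(21,-13)=3705 g(21,-11)=10659 g(21,-9)=23256 g(21,-7)=38760 g(21,-5)=48450 g(21,-3)=41990 g(21,-1)=16796 g(21,1)=16796 g(21,3)=41990 g(21,5)=48450 g(21,7)=38760 g(21,9)=23256 g(21,11)=10659 g(21,13)=3705 g(21,15)=950 g(21,17)=170 g(21,19)=19 g(21,21)=1
Paths never hitting 0: Σ_s g(21,s) = 369512
Paths hitting 0: 2^21 - 369512 = 1727640
P = 1727640/2097152 = 215955/262144

Answer: 215955/262144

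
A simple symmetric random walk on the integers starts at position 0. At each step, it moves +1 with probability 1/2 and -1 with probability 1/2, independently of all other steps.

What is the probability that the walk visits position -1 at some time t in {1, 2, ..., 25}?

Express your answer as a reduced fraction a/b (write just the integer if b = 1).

Answer: 7088533/8388608

Derivation:
Count via complement. Let g(t,s) = #length-t paths at position s with S_1..S_t all ≠ -1.
g(t,s) = g(t-1,s-1) + g(t-1,s+1) for s ≠ -1; g(t,-1) = 0.
t=0: g(0,0)=1
t=1: g(1,1)=1
t=2: g(2,0)=1 g(2,2)=1
t=3: g(3,1)=2 g(3,3)=1
t=4: g(4,0)=2 g(4,2)=3 g(4,4)=1
t=5: g(5,1)=5 g(5,3)=4 g(5,5)=1
t=6: g(6,0)=5 g(6,2)=9 g(6,4)=5 g(6,6)=1
t=7: g(7,1)=14 g(7,3)=14 g(7,5)=6 g(7,7)=1
t=8: g(8,0)=14 g(8,2)=28 g(8,4)=20 g(8,6)=7 g(8,8)=1
t=9: g(9,1)=42 g(9,3)=48 g(9,5)=27 g(9,7)=8 g(9,9)=1
t=10: g(10,0)=42 g(10,2)=90 g(10,4)=75 g(10,6)=35 g(10,8)=9 g(10,10)=1
t=11: g(11,1)=132 g(11,3)=165 g(11,5)=110 g(11,7)=44 g(11,9)=10 g(11,11)=1
t=12: g(12,0)=132 g(12,2)=297 g(12,4)=275 g(12,6)=154 g(12,8)=54 g(12,10)=11 g(12,12)=1
t=13: g(13,1)=429 g(13,3)=572 g(13,5)=429 g(13,7)=208 g(13,9)=65 g(13,11)=12 g(13,13)=1
t=14: g(14,0)=429 g(14,2)=1001 g(14,4)=1001 g(14,6)=637 g(14,8)=273 g(14,10)=77 g(14,12)=13 g(14,14)=1
t=15: g(15,1)=1430 g(15,3)=2002 g(15,5)=1638 g(15,7)=910 g(15,9)=350 g(15,11)=90 g(15,13)=14 g(15,15)=1
t=16: g(16,0)=1430 g(16,2)=3432 g(16,4)=3640 g(16,6)=2548 g(16,8)=1260 g(16,10)=440 g(16,12)=104 g(16,14)=15 g(16,16)=1
t=17: g(17,1)=4862 g(17,3)=7072 g(17,5)=6188 g(17,7)=3808 g(17,9)=1700 g(17,11)=544 g(17,13)=119 g(17,15)=16 g(17,17)=1
t=18: g(18,0)=4862 g(18,2)=11934 g(18,4)=13260 g(18,6)=9996 g(18,8)=5508 g(18,10)=2244 g(18,12)=663 g(18,14)=135 g(18,16)=17 g(18,18)=1
t=19: g(19,1)=16796 g(19,3)=25194 g(19,5)=23256 g(19,7)=15504 g(19,9)=7752 g(19,11)=2907 g(19,13)=798 g(19,15)=152 g(19,17)=18 g(19,19)=1
t=20: g(20,0)=16796 g(20,2)=41990 g(20,4)=48450 g(20,6)=38760 g(20,8)=23256 g(20,10)=10659 g(20,12)=3705 g(20,14)=950 g(20,16)=170 g(20,18)=19 g(20,20)=1
t=21: g(21,1)=58786 g(21,3)=90440 g(21,5)=87210 g(21,7)=62016 g(21,9)=33915 g(21,11)=14364 g(21,13)=4655 g(21,15)=1120 g(21,17)=189 g(21,19)=20 g(21,21)=1
t=22: g(22,0)=58786 g(22,2)=149226 g(22,4)=177650 g(22,6)=149226 g(22,8)=95931 g(22,10)=48279 g(22,12)=19019 g(22,14)=5775 g(22,16)=1309 g(22,18)=209 g(22,20)=21 g(22,22)=1
t=23: g(23,1)=208012 g(23,3)=326876 g(23,5)=326876 g(23,7)=245157 g(23,9)=144210 g(23,11)=67298 g(23,13)=24794 g(23,15)=7084 g(23,17)=1518 g(23,19)=230 g(23,21)=22 g(23,23)=1
t=24: g(24,0)=208012 g(24,2)=534888 g(24,4)=653752 g(24,6)=572033 g(24,8)=389367 g(24,10)=211508 g(24,12)=92092 g(24,14)=31878 g(24,16)=8602 g(24,18)=1748 g(24,20)=252 g(24,22)=23 g(24,24)=1
t=25: g(25,1)=742900 g(25,3)=1188640 g(25,5)=1225785 g(25,7)=961400 g(25,9)=600875 g(25,11)=303600 g(25,13)=123970 g(25,15)=40480 g(25,17)=10350 g(25,19)=2000 g(25,21)=275 g(25,23)=24 g(25,25)=1
Paths never hitting -1: Σ_s g(25,s) = 5200300
Paths hitting -1: 2^25 - 5200300 = 28354132
P = 28354132/33554432 = 7088533/8388608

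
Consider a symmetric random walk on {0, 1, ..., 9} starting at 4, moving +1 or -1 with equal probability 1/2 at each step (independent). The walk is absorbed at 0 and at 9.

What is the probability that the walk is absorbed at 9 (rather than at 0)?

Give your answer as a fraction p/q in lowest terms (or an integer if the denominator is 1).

Answer: 4/9

Derivation:
Symmetric walk (p = 1/2): the harmonic-function argument gives P(hit 9 before 0 | start at 4) = a/N.
P = 4/9 = 4/9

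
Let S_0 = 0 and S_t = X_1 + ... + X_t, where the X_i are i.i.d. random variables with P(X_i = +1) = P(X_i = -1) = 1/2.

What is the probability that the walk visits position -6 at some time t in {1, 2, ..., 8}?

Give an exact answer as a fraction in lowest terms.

Count via complement. Let g(t,s) = #length-t paths at position s with S_1..S_t all ≠ -6.
g(t,s) = g(t-1,s-1) + g(t-1,s+1) for s ≠ -6; g(t,-6) = 0.
t=0: g(0,0)=1
t=1: g(1,-1)=1 g(1,1)=1
t=2: g(2,-2)=1 g(2,0)=2 g(2,2)=1
t=3: g(3,-3)=1 g(3,-1)=3 g(3,1)=3 g(3,3)=1
t=4: g(4,-4)=1 g(4,-2)=4 g(4,0)=6 g(4,2)=4 g(4,4)=1
t=5: g(5,-5)=1 g(5,-3)=5 g(5,-1)=10 g(5,1)=10 g(5,3)=5 g(5,5)=1
t=6: g(6,-4)=6 g(6,-2)=15 g(6,0)=20 g(6,2)=15 g(6,4)=6 g(6,6)=1
t=7: g(7,-5)=6 g(7,-3)=21 g(7,-1)=35 g(7,1)=35 g(7,3)=21 g(7,5)=7 g(7,7)=1
t=8: g(8,-4)=27 g(8,-2)=56 g(8,0)=70 g(8,2)=56 g(8,4)=28 g(8,6)=8 g(8,8)=1
Paths never hitting -6: Σ_s g(8,s) = 246
Paths hitting -6: 2^8 - 246 = 10
P = 10/256 = 5/128

Answer: 5/128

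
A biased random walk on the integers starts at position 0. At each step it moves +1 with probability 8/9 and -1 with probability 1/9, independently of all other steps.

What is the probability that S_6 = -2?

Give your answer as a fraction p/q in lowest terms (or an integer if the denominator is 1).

To reach position -2 after 6 steps: need 2 steps of +1 and 4 steps of -1.
Number of such sequences: C(6,2) = 15
Each has probability (8/9)^2 · (1/9)^4 = 64/531441
P = 15 · 64/531441 = 320/177147

Answer: 320/177147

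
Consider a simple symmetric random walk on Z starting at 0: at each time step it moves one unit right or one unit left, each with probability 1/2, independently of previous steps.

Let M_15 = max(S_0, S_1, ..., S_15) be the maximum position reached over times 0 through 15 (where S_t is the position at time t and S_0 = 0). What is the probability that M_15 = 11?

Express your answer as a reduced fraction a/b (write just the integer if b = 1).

Answer: 105/32768

Derivation:
Let M_15 = max(S_0,...,S_15). Use the reflection principle: for j ≥ 1, #{paths with M_15 ≥ j} = #{S_15 ≥ j} + #{S_15 ≥ j+1}.
By reflection, #{M_15 ≥ 11} = #{S_15 ≥ 11} + #{S_15 ≥ 12} = 121 + 16 = 137.
#{M_15 ≥ 12} = #{S_15 ≥ 12} + #{S_15 ≥ 13} = 16 + 16 = 32.
#{M_15 = 11} = 137 - 32 = 105.
P(M_15 = 11) = 105/32768 = 105/32768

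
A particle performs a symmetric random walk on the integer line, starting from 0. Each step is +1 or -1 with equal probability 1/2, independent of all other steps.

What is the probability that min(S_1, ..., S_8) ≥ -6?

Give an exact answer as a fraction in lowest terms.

Answer: 127/128

Derivation:
Let f(t,s) = #length-t paths at position s with S_1..S_t all ≥ -6.
f(t,s) = f(t-1,s-1) + f(t-1,s+1) for s ≥ -6; f(t,s) = 0 for s < -6.
t=0: f(0,0)=1
t=1: f(1,-1)=1 f(1,1)=1
t=2: f(2,-2)=1 f(2,0)=2 f(2,2)=1
t=3: f(3,-3)=1 f(3,-1)=3 f(3,1)=3 f(3,3)=1
t=4: f(4,-4)=1 f(4,-2)=4 f(4,0)=6 f(4,2)=4 f(4,4)=1
t=5: f(5,-5)=1 f(5,-3)=5 f(5,-1)=10 f(5,1)=10 f(5,3)=5 f(5,5)=1
t=6: f(6,-6)=1 f(6,-4)=6 f(6,-2)=15 f(6,0)=20 f(6,2)=15 f(6,4)=6 f(6,6)=1
t=7: f(7,-5)=7 f(7,-3)=21 f(7,-1)=35 f(7,1)=35 f(7,3)=21 f(7,5)=7 f(7,7)=1
t=8: f(8,-6)=7 f(8,-4)=28 f(8,-2)=56 f(8,0)=70 f(8,2)=56 f(8,4)=28 f(8,6)=8 f(8,8)=1
Σ_s f(8,s) = 254
P = 254/256 = 127/128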